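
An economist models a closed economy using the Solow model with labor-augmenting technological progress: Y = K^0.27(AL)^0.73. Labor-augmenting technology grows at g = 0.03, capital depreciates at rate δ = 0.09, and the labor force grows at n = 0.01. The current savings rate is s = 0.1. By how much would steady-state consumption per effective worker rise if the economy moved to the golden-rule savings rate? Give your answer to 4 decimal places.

The effective depreciation rate is n + g + δ = 0.01 + 0.03 + 0.09 = 0.13.
Current steady state (s = 0.1): k* = (0.1/0.13)^(1/0.73) ≈ 0.6981, y* = 0.6981^0.27 ≈ 0.9075, c* = (1−0.1)·0.9075 ≈ 0.8168.
At the golden rule the marginal product of capital equals n+g+δ: 0.27·k^(0.27−1) = 0.13. Solving, k_gold = (0.27/0.13)^(1/0.73) ≈ 2.7216.
y_gold = 2.7216^0.27 ≈ 1.3104, c_gold = y_gold − 0.13·k_gold ≈ 0.9566.
Gain: Δc = 0.9566 − 0.8168 ≈ 0.1398.

Δc ≈ 0.1398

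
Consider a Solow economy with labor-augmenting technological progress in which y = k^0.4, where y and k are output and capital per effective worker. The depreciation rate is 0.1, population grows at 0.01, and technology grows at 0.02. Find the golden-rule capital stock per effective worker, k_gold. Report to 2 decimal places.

Capital per effective worker breaks even when investment replaces (n + g + δ)·k; here n + g + δ = 0.13.
At the golden rule the marginal product of capital equals n+g+δ: 0.4·k^(0.4−1) = 0.13. Solving, k_gold = (0.4/0.13)^(1/0.6) ≈ 6.5092.

k_gold ≈ 6.51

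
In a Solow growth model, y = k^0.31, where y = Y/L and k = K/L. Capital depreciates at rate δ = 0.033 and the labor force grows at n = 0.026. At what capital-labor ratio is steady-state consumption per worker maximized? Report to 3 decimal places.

Capital per worker breaks even when investment replaces (n + δ)·k; here n + δ = 0.059.
Setting f'(k) = n+δ gives 0.31·k^(0.31−1) = 0.059, hence k_gold = (0.31/0.059)^(1/0.69) ≈ 11.0718.

k_gold ≈ 11.072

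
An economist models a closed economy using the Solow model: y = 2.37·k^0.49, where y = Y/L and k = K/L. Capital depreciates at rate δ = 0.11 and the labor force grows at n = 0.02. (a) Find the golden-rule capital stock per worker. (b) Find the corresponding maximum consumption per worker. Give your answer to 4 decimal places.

Capital per worker breaks even when investment replaces (n + δ)·k; here n + δ = 0.13.
Golden rule sets MPK = n+δ: 0.49·2.37·k^(0.49−1) = 0.13, so k_gold = (0.49·2.37/0.13)^(1/0.51) ≈ 73.2332.
y_gold = 2.37·73.2332^0.49 ≈ 19.4292; c_gold = y_gold − 0.13·k_gold ≈ 9.9089.

(a) k_gold ≈ 73.2332; (b) c_gold ≈ 9.9089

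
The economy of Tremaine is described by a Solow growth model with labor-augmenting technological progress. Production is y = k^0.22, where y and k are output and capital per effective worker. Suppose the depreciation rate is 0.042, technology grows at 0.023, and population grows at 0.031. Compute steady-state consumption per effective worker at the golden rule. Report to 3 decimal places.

c_gold ≈ 0.986

Break-even investment rate: n + g + δ = 0.031 + 0.023 + 0.042 = 0.096.
Maximizing c = f(k) − (n+g+δ)·k gives f'(k) = n+g+δ, i.e. 0.22·k^(0.22−1) = 0.096, so k_gold = (0.22/0.096)^(1/0.78) ≈ 2.8956.
y_gold = 2.8956^0.22 ≈ 1.2635.
c_gold = y_gold − (n+g+δ)·k_gold = 1.2635 − 0.096·2.8956 ≈ 0.9855.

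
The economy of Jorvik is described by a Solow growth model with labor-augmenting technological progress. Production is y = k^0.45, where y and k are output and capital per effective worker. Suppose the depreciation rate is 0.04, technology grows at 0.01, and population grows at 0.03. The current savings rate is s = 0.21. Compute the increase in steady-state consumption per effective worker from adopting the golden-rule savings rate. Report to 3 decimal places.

The effective depreciation rate is n + g + δ = 0.03 + 0.01 + 0.04 = 0.08.
Current steady state (s = 0.21): k* = (0.21/0.08)^(1/0.55) ≈ 5.7817, y* = 5.7817^0.45 ≈ 2.2025, c* = (1−0.21)·2.2025 ≈ 1.7400.
Setting f'(k) = n+g+δ gives 0.45·k^(0.45−1) = 0.08, hence k_gold = (0.45/0.08)^(1/0.55) ≈ 23.1132.
y_gold = 23.1132^0.45 ≈ 4.1090, c_gold = y_gold − 0.08·k_gold ≈ 2.2600.
Gain: Δc = 2.2600 − 1.7400 ≈ 0.5199.

Δc ≈ 0.520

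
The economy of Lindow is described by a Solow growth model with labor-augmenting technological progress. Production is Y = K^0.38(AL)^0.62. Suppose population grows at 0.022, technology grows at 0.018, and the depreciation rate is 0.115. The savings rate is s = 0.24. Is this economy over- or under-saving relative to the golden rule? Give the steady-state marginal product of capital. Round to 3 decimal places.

n + g + δ = 0.022 + 0.018 + 0.115 = 0.155.
Steady-state k*: s·k^0.38 = 0.155·k gives k* = (0.24/0.155)^(1/0.62) ≈ 2.0242.
MPK = 0.38·2.0242^(-0.62) ≈ 0.2454.
MPK > n+g+δ = 0.155, so the economy is dynamically efficient (under-saving).

under-saving; MPK ≈ 0.245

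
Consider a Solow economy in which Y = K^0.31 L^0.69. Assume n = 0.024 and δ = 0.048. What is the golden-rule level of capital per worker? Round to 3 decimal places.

Capital per worker breaks even when investment replaces (n + δ)·k; here n + δ = 0.072.
Maximizing c = f(k) − (n+δ)·k gives f'(k) = n+δ, i.e. 0.31·k^(0.31−1) = 0.072, so k_gold = (0.31/0.072)^(1/0.69) ≈ 8.2963.

k_gold ≈ 8.296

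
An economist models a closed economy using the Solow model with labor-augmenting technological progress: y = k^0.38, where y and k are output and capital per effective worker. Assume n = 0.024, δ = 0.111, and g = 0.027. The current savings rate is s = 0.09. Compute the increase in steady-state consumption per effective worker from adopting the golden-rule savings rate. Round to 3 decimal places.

Δc ≈ 0.411

Capital per effective worker breaks even when investment replaces (n + g + δ)·k; here n + g + δ = 0.162.
Current steady state (s = 0.09): k* = (0.09/0.162)^(1/0.62) ≈ 0.3875, y* = 0.3875^0.38 ≈ 0.6975, c* = (1−0.09)·0.6975 ≈ 0.6347.
Setting f'(k) = n+g+δ gives 0.38·k^(0.38−1) = 0.162, hence k_gold = (0.38/0.162)^(1/0.62) ≈ 3.9556.
y_gold = 3.9556^0.38 ≈ 1.6863, c_gold = y_gold − 0.162·k_gold ≈ 1.0455.
Gain: Δc = 1.0455 − 0.6347 ≈ 0.4108.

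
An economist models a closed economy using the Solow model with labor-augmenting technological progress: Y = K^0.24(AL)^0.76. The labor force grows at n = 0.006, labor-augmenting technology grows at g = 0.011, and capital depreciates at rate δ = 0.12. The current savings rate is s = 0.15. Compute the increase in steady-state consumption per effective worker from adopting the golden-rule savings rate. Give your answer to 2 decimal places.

Δc ≈ 0.03

Break-even investment rate: n + g + δ = 0.006 + 0.011 + 0.12 = 0.137.
Current steady state (s = 0.15): k* = (0.15/0.137)^(1/0.76) ≈ 1.1267, y* = 1.1267^0.24 ≈ 1.0290, c* = (1−0.15)·1.0290 ≈ 0.8747.
Setting f'(k) = n+g+δ gives 0.24·k^(0.24−1) = 0.137, hence k_gold = (0.24/0.137)^(1/0.76) ≈ 2.0911.
y_gold = 2.0911^0.24 ≈ 1.1937, c_gold = y_gold − 0.137·k_gold ≈ 0.9072.
Gain: Δc = 0.9072 − 0.8747 ≈ 0.0325.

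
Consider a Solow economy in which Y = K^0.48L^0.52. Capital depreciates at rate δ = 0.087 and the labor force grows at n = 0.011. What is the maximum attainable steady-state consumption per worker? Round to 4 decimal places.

c_gold ≈ 2.2539

Break-even investment rate: n + δ = 0.011 + 0.087 = 0.098.
Golden rule sets MPK = n+δ: 0.48·k^(0.48−1) = 0.098, so k_gold = (0.48/0.098)^(1/0.52) ≈ 21.2301.
y_gold = 21.2301^0.48 ≈ 4.3345.
c_gold = y_gold − (n+δ)·k_gold = 4.3345 − 0.098·21.2301 ≈ 2.2539.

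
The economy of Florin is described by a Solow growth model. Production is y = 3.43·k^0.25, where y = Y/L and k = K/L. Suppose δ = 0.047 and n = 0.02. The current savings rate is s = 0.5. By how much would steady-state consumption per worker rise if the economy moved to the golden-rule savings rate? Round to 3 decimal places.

Δc ≈ 0.963

Capital per worker breaks even when investment replaces (n + δ)·k; here n + δ = 0.067.
Current steady state (s = 0.5): k* = (0.5·3.43/0.067)^(1/0.75) ≈ 75.4372, y* = 3.43·75.4372^0.25 ≈ 10.1086, c* = (1−0.5)·10.1086 ≈ 5.0543.
Setting f'(k) = n+δ gives 0.25·3.43·k^(0.25−1) = 0.067, hence k_gold = (0.25·3.43/0.067)^(1/0.75) ≈ 29.9373.
y_gold = 3.43·29.9373^0.25 ≈ 8.0232, c_gold = y_gold − 0.067·k_gold ≈ 6.0174.
Gain: Δc = 6.0174 − 5.0543 ≈ 0.9631.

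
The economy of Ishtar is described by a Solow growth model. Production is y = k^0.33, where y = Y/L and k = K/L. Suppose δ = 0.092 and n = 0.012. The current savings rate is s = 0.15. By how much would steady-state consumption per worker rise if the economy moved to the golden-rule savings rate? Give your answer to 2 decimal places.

Break-even investment rate: n + δ = 0.012 + 0.092 = 0.104.
Current steady state (s = 0.15): k* = (0.15/0.104)^(1/0.67) ≈ 1.7274, y* = 1.7274^0.33 ≈ 1.1977, c* = (1−0.15)·1.1977 ≈ 1.0180.
Maximizing c = f(k) − (n+δ)·k gives f'(k) = n+δ, i.e. 0.33·k^(0.33−1) = 0.104, so k_gold = (0.33/0.104)^(1/0.67) ≈ 5.6037.
y_gold = 5.6037^0.33 ≈ 1.7660, c_gold = y_gold − 0.104·k_gold ≈ 1.1832.
Gain: Δc = 1.1832 − 1.0180 ≈ 0.1652.

Δc ≈ 0.17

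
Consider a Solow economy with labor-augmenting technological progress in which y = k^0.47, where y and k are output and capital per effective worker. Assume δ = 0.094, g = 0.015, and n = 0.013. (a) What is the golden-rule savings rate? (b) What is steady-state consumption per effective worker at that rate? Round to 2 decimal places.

(a) s_gold = 0.47; (b) c_gold ≈ 1.75

Break-even investment rate: n + g + δ = 0.013 + 0.015 + 0.094 = 0.122.
For Cobb-Douglas, s_gold equals capital's share: s_gold = 0.47.
Golden rule sets MPK = n+g+δ: 0.47·k^(0.47−1) = 0.122, so k_gold = (0.47/0.122)^(1/0.53) ≈ 12.7399.
y_gold = 12.7399^0.47 ≈ 3.3070; c_gold = (1−0.47)·y_gold ≈ 1.7527.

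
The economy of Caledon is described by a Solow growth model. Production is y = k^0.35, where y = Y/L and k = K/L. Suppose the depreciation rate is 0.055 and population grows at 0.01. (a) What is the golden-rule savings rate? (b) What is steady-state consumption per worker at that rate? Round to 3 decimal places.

n + δ = 0.01 + 0.055 = 0.065.
For Cobb-Douglas, s_gold equals capital's share: s_gold = 0.35.
Setting f'(k) = n+δ gives 0.35·k^(0.35−1) = 0.065, hence k_gold = (0.35/0.065)^(1/0.65) ≈ 13.3307.
y_gold = 13.3307^0.35 ≈ 2.4757; c_gold = (1−0.35)·y_gold ≈ 1.6092.

(a) s_gold = 0.350; (b) c_gold ≈ 1.609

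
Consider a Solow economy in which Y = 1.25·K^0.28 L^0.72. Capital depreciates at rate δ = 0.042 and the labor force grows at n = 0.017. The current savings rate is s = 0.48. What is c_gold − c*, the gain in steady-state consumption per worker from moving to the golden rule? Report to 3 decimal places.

Δc ≈ 0.197

Break-even investment rate: n + δ = 0.017 + 0.042 = 0.059.
Current steady state (s = 0.48): k* = (0.48·1.25/0.059)^(1/0.72) ≈ 25.0626, y* = 1.25·25.0626^0.28 ≈ 3.0806, c* = (1−0.48)·3.0806 ≈ 1.6019.
Setting f'(k) = n+δ gives 0.28·1.25·k^(0.28−1) = 0.059, hence k_gold = (0.28·1.25/0.059)^(1/0.72) ≈ 11.8553.
y_gold = 1.25·11.8553^0.28 ≈ 2.4981, c_gold = y_gold − 0.059·k_gold ≈ 1.7986.
Gain: Δc = 1.7986 − 1.6019 ≈ 0.1967.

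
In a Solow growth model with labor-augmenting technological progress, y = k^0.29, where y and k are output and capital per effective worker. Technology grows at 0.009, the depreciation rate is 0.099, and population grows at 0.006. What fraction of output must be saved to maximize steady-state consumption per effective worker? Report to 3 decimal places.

Break-even investment rate: n + g + δ = 0.006 + 0.009 + 0.099 = 0.114.
At the golden rule MPK = n+g+δ, and in any Cobb-Douglas steady state s = (n+g+δ)·k/y = MPK·k/y = capital's share 0.29.

s_gold = 0.290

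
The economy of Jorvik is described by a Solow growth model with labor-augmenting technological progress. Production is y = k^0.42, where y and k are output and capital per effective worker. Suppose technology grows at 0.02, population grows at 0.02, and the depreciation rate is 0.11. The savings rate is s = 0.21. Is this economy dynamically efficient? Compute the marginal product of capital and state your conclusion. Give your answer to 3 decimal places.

Break-even investment rate: n + g + δ = 0.02 + 0.02 + 0.11 = 0.15.
Steady-state k*: s·k^0.42 = 0.15·k gives k* = (0.21/0.15)^(1/0.58) ≈ 1.7863.
MPK = 0.42·1.7863^(-0.58) ≈ 0.3000.
MPK > n+g+δ = 0.15, so the economy is dynamically efficient (under-saving).

dynamically efficient; MPK ≈ 0.300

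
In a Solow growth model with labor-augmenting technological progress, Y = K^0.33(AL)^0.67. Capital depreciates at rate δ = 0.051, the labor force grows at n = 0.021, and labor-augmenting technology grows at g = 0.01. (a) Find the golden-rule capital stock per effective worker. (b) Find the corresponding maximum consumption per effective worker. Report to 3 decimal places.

n + g + δ = 0.021 + 0.01 + 0.051 = 0.082.
Maximizing c = f(k) − (n+g+δ)·k gives f'(k) = n+g+δ, i.e. 0.33·k^(0.33−1) = 0.082, so k_gold = (0.33/0.082)^(1/0.67) ≈ 7.9898.
y_gold = 7.9898^0.33 ≈ 1.9854; c_gold = y_gold − 0.082·k_gold ≈ 1.3302.

(a) k_gold ≈ 7.990; (b) c_gold ≈ 1.330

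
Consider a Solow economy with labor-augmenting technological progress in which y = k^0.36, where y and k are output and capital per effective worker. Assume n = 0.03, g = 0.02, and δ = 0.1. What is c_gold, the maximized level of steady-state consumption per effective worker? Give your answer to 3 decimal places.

The effective depreciation rate is n + g + δ = 0.03 + 0.02 + 0.1 = 0.15.
Setting f'(k) = n+g+δ gives 0.36·k^(0.36−1) = 0.15, hence k_gold = (0.36/0.15)^(1/0.64) ≈ 3.9272.
y_gold = 3.9272^0.36 ≈ 1.6363.
c_gold = y_gold − (n+g+δ)·k_gold = 1.6363 − 0.15·3.9272 ≈ 1.0472.

c_gold ≈ 1.047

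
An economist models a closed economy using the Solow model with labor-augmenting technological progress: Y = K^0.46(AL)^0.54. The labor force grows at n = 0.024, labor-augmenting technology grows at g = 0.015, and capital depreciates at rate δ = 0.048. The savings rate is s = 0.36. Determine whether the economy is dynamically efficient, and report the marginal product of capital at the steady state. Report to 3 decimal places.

n + g + δ = 0.024 + 0.015 + 0.048 = 0.087.
Steady-state k*: s·k^0.46 = 0.087·k gives k* = (0.36/0.087)^(1/0.54) ≈ 13.8737.
MPK = 0.46·13.8737^(-0.54) ≈ 0.1112.
MPK > n+g+δ = 0.087, so the economy is dynamically efficient (under-saving).

dynamically efficient; MPK ≈ 0.111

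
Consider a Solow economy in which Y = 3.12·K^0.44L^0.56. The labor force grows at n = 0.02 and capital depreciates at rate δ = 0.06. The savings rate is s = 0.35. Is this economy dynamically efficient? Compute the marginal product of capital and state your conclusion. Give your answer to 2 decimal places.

n + δ = 0.02 + 0.06 = 0.08.
Steady-state k*: s·A·k^0.44 = 0.08·k gives k* = (0.35·3.12/0.08)^(1/0.56) ≈ 106.4198.
MPK = 0.44·3.12·106.4198^(-0.56) ≈ 0.1006.
MPK > n+δ = 0.08, so the economy is dynamically efficient (under-saving).

dynamically efficient; MPK ≈ 0.10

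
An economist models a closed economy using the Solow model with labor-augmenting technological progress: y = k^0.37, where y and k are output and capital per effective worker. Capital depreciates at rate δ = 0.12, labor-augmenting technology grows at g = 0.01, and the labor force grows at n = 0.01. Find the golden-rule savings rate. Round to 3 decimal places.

s_gold = 0.370

The effective depreciation rate is n + g + δ = 0.01 + 0.01 + 0.12 = 0.14.
At the golden rule MPK = n+g+δ, and in any Cobb-Douglas steady state s = (n+g+δ)·k/y = MPK·k/y = capital's share 0.37.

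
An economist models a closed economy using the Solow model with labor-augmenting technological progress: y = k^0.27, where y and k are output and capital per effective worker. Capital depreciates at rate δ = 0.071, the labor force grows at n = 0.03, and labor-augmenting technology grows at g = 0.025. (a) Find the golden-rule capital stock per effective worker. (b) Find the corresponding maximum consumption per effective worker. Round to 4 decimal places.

(a) k_gold ≈ 2.8406; (b) c_gold ≈ 0.9677

n + g + δ = 0.03 + 0.025 + 0.071 = 0.126.
At the golden rule the marginal product of capital equals n+g+δ: 0.27·k^(0.27−1) = 0.126. Solving, k_gold = (0.27/0.126)^(1/0.73) ≈ 2.8406.
y_gold = 2.8406^0.27 ≈ 1.3256; c_gold = y_gold − 0.126·k_gold ≈ 0.9677.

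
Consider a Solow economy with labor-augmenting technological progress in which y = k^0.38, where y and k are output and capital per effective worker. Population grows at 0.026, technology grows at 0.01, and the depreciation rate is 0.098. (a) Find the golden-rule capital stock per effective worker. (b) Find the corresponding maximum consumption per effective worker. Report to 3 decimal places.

(a) k_gold ≈ 5.372; (b) c_gold ≈ 1.174

Break-even investment rate: n + g + δ = 0.026 + 0.01 + 0.098 = 0.134.
Setting f'(k) = n+g+δ gives 0.38·k^(0.38−1) = 0.134, hence k_gold = (0.38/0.134)^(1/0.62) ≈ 5.3719.
y_gold = 5.3719^0.38 ≈ 1.8943; c_gold = y_gold − 0.134·k_gold ≈ 1.1745.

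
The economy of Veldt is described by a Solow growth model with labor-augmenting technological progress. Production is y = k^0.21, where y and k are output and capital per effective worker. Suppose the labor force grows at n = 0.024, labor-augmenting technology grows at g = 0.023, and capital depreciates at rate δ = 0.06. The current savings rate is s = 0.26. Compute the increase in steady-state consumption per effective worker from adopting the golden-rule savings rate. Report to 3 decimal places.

n + g + δ = 0.024 + 0.023 + 0.06 = 0.107.
Current steady state (s = 0.26): k* = (0.26/0.107)^(1/0.79) ≈ 3.0767, y* = 3.0767^0.21 ≈ 1.2662, c* = (1−0.26)·1.2662 ≈ 0.9370.
Golden rule sets MPK = n+g+δ: 0.21·k^(0.21−1) = 0.107, so k_gold = (0.21/0.107)^(1/0.79) ≈ 2.3479.
y_gold = 2.3479^0.21 ≈ 1.1963, c_gold = y_gold − 0.107·k_gold ≈ 0.9451.
Gain: Δc = 0.9451 − 0.9370 ≈ 0.0081.

Δc ≈ 0.008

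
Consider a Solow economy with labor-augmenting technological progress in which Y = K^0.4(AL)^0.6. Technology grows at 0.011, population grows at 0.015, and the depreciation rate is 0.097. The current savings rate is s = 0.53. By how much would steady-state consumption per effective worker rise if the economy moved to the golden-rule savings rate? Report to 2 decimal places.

n + g + δ = 0.015 + 0.011 + 0.097 = 0.123.
Current steady state (s = 0.53): k* = (0.53/0.123)^(1/0.6) ≈ 11.4100, y* = 11.4100^0.4 ≈ 2.6480, c* = (1−0.53)·2.6480 ≈ 1.2445.
Maximizing c = f(k) − (n+g+δ)·k gives f'(k) = n+g+δ, i.e. 0.4·k^(0.4−1) = 0.123, so k_gold = (0.4/0.123)^(1/0.6) ≈ 7.1382.
y_gold = 7.1382^0.4 ≈ 2.1950, c_gold = y_gold − 0.123·k_gold ≈ 1.3170.
Gain: Δc = 1.3170 − 1.2445 ≈ 0.0725.

Δc ≈ 0.07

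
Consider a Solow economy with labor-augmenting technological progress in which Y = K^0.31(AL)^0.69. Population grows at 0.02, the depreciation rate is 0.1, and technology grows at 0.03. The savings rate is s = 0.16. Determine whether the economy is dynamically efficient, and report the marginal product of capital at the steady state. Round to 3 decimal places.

n + g + δ = 0.02 + 0.03 + 0.1 = 0.15.
Steady-state k*: s·k^0.31 = 0.15·k gives k* = (0.16/0.15)^(1/0.69) ≈ 1.0980.
MPK = 0.31·1.0980^(-0.69) ≈ 0.2906.
MPK > n+g+δ = 0.15, so the economy is dynamically efficient (under-saving).

dynamically efficient; MPK ≈ 0.291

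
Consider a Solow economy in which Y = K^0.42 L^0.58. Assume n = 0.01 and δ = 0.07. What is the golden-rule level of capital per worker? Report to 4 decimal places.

Break-even investment rate: n + δ = 0.01 + 0.07 = 0.08.
Setting f'(k) = n+δ gives 0.42·k^(0.42−1) = 0.08, hence k_gold = (0.42/0.08)^(1/0.58) ≈ 17.4443.

k_gold ≈ 17.4443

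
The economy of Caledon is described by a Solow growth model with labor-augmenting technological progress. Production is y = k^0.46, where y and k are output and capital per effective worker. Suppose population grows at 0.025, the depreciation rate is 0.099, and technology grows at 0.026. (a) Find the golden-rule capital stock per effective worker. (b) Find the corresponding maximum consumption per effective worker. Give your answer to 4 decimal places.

(a) k_gold ≈ 7.9659; (b) c_gold ≈ 1.4027

The effective depreciation rate is n + g + δ = 0.025 + 0.026 + 0.099 = 0.15.
At the golden rule the marginal product of capital equals n+g+δ: 0.46·k^(0.46−1) = 0.15. Solving, k_gold = (0.46/0.15)^(1/0.54) ≈ 7.9659.
y_gold = 7.9659^0.46 ≈ 2.5976; c_gold = y_gold − 0.15·k_gold ≈ 1.4027.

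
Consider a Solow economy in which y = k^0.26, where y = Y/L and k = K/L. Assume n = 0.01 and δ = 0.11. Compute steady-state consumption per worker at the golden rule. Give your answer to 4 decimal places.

c_gold ≈ 0.9710

The effective depreciation rate is n + δ = 0.01 + 0.11 = 0.12.
At the golden rule the marginal product of capital equals n+δ: 0.26·k^(0.26−1) = 0.12. Solving, k_gold = (0.26/0.12)^(1/0.74) ≈ 2.8430.
y_gold = 2.8430^0.26 ≈ 1.3121.
c_gold = y_gold − (n+δ)·k_gold = 1.3121 − 0.12·2.8430 ≈ 0.9710.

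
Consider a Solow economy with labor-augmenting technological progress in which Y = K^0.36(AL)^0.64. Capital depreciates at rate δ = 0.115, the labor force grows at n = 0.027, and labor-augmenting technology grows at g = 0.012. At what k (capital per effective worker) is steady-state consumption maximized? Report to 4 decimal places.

k_gold ≈ 3.7690

Break-even investment rate: n + g + δ = 0.027 + 0.012 + 0.115 = 0.154.
Golden rule sets MPK = n+g+δ: 0.36·k^(0.36−1) = 0.154, so k_gold = (0.36/0.154)^(1/0.64) ≈ 3.7690.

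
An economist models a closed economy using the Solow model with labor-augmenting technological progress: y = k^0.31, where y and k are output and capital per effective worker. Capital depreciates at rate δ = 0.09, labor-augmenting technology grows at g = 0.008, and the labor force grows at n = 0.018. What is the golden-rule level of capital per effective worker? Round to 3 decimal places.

n + g + δ = 0.018 + 0.008 + 0.09 = 0.116.
At the golden rule the marginal product of capital equals n+g+δ: 0.31·k^(0.31−1) = 0.116. Solving, k_gold = (0.31/0.116)^(1/0.69) ≈ 4.1562.

k_gold ≈ 4.156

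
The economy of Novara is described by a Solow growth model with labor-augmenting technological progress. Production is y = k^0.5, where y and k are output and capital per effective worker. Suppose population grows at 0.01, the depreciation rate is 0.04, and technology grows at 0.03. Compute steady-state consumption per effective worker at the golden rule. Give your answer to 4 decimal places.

n + g + δ = 0.01 + 0.03 + 0.04 = 0.08.
Maximizing c = f(k) − (n+g+δ)·k gives f'(k) = n+g+δ, i.e. 0.5·k^(0.5−1) = 0.08, so k_gold = (0.5/0.08)^(1/0.5) ≈ 39.0625.
y_gold = 39.0625^0.5 ≈ 6.2500.
c_gold = y_gold − (n+g+δ)·k_gold = 6.2500 − 0.08·39.0625 ≈ 3.1250.

c_gold ≈ 3.1250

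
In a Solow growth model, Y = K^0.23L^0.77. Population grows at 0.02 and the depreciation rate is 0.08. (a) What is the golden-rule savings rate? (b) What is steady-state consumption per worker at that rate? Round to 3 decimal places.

Break-even investment rate: n + δ = 0.02 + 0.08 = 0.1.
For Cobb-Douglas, s_gold equals capital's share: s_gold = 0.23.
Golden rule sets MPK = n+δ: 0.23·k^(0.23−1) = 0.1, so k_gold = (0.23/0.1)^(1/0.77) ≈ 2.9497.
y_gold = 2.9497^0.23 ≈ 1.2825; c_gold = (1−0.23)·y_gold ≈ 0.9875.

(a) s_gold = 0.230; (b) c_gold ≈ 0.988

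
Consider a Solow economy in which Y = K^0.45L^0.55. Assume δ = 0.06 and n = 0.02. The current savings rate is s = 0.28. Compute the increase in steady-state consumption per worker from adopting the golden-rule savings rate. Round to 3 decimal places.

The effective depreciation rate is n + δ = 0.02 + 0.06 = 0.08.
Current steady state (s = 0.28): k* = (0.28/0.08)^(1/0.55) ≈ 9.7547, y* = 9.7547^0.45 ≈ 2.7871, c* = (1−0.28)·2.7871 ≈ 2.0067.
Maximizing c = f(k) − (n+δ)·k gives f'(k) = n+δ, i.e. 0.45·k^(0.45−1) = 0.08, so k_gold = (0.45/0.08)^(1/0.55) ≈ 23.1132.
y_gold = 23.1132^0.45 ≈ 4.1090, c_gold = y_gold − 0.08·k_gold ≈ 2.2600.
Gain: Δc = 2.2600 − 2.0067 ≈ 0.2533.

Δc ≈ 0.253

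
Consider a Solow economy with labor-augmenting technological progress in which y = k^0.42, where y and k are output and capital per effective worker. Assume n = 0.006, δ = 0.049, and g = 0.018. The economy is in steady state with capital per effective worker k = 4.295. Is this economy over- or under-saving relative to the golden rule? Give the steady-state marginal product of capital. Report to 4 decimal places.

under-saving; MPK ≈ 0.1804

Break-even investment rate: n + g + δ = 0.006 + 0.018 + 0.049 = 0.073.
MPK = 0.42·k^(0.42−1) = 0.42·4.295^(-0.58) ≈ 0.1804.
MPK > 0.073, so the economy is dynamically efficient (under-saving).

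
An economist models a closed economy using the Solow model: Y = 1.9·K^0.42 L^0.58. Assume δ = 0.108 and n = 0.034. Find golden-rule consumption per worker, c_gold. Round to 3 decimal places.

The effective depreciation rate is n + δ = 0.034 + 0.108 = 0.142.
Setting f'(k) = n+δ gives 0.42·1.9·k^(0.42−1) = 0.142, hence k_gold = (0.42·1.9/0.142)^(1/0.58) ≈ 19.6160.
y_gold = 1.9·19.6160^0.42 ≈ 6.6321.
c_gold = y_gold − (n+δ)·k_gold = 6.6321 − 0.142·19.6160 ≈ 3.8466.

c_gold ≈ 3.847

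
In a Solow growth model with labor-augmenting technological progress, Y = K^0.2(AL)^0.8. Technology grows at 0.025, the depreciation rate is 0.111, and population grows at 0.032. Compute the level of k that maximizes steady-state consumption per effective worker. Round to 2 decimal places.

n + g + δ = 0.032 + 0.025 + 0.111 = 0.168.
Golden rule sets MPK = n+g+δ: 0.2·k^(0.2−1) = 0.168, so k_gold = (0.2/0.168)^(1/0.8) ≈ 1.2435.

k_gold ≈ 1.24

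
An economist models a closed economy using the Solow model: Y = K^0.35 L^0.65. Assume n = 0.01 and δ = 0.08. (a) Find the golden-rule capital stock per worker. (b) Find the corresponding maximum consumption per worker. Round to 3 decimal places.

n + δ = 0.01 + 0.08 = 0.09.
Maximizing c = f(k) − (n+δ)·k gives f'(k) = n+δ, i.e. 0.35·k^(0.35−1) = 0.09, so k_gold = (0.35/0.09)^(1/0.65) ≈ 8.0802.
y_gold = 8.0802^0.35 ≈ 2.0778; c_gold = y_gold − 0.09·k_gold ≈ 1.3506.

(a) k_gold ≈ 8.080; (b) c_gold ≈ 1.351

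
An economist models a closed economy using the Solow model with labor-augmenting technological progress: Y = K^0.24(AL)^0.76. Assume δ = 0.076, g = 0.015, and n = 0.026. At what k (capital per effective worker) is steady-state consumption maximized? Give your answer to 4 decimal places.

n + g + δ = 0.026 + 0.015 + 0.076 = 0.117.
Setting f'(k) = n+g+δ gives 0.24·k^(0.24−1) = 0.117, hence k_gold = (0.24/0.117)^(1/0.76) ≈ 2.5737.

k_gold ≈ 2.5737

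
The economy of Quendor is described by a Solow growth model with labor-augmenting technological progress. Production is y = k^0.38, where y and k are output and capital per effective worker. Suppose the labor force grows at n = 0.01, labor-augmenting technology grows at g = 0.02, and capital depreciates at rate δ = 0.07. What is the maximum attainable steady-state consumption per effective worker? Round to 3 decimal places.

n + g + δ = 0.01 + 0.02 + 0.07 = 0.1.
Maximizing c = f(k) − (n+g+δ)·k gives f'(k) = n+g+δ, i.e. 0.38·k^(0.38−1) = 0.1, so k_gold = (0.38/0.1)^(1/0.62) ≈ 8.6126.
y_gold = 8.6126^0.38 ≈ 2.2665.
c_gold = y_gold − (n+g+δ)·k_gold = 2.2665 − 0.1·8.6126 ≈ 1.4052.

c_gold ≈ 1.405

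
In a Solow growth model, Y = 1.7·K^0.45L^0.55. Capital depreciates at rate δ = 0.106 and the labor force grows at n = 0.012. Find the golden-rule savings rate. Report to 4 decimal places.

Break-even investment rate: n + δ = 0.012 + 0.106 = 0.118.
At the golden rule MPK = n+δ, and in any Cobb-Douglas steady state s = (n+δ)·k/y = MPK·k/y = capital's share 0.45.

s_gold = 0.4500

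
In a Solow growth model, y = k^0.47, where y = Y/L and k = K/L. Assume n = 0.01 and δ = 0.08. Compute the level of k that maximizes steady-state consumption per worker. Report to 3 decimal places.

k_gold ≈ 22.617

Break-even investment rate: n + δ = 0.01 + 0.08 = 0.09.
Golden rule sets MPK = n+δ: 0.47·k^(0.47−1) = 0.09, so k_gold = (0.47/0.09)^(1/0.53) ≈ 22.6175.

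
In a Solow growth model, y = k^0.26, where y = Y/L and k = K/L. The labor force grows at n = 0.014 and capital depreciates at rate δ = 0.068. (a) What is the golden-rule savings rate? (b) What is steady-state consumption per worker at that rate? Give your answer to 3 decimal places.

The effective depreciation rate is n + δ = 0.014 + 0.068 = 0.082.
For Cobb-Douglas, s_gold equals capital's share: s_gold = 0.26.
Golden rule sets MPK = n+δ: 0.26·k^(0.26−1) = 0.082, so k_gold = (0.26/0.082)^(1/0.74) ≈ 4.7560.
y_gold = 4.7560^0.26 ≈ 1.5000; c_gold = (1−0.26)·y_gold ≈ 1.1100.

(a) s_gold = 0.260; (b) c_gold ≈ 1.110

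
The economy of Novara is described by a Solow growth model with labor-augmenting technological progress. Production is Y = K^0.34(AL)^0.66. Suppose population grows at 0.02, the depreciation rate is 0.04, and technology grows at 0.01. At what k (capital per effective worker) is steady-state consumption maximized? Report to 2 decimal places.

n + g + δ = 0.02 + 0.01 + 0.04 = 0.07.
At the golden rule the marginal product of capital equals n+g+δ: 0.34·k^(0.34−1) = 0.07. Solving, k_gold = (0.34/0.07)^(1/0.66) ≈ 10.9641.

k_gold ≈ 10.96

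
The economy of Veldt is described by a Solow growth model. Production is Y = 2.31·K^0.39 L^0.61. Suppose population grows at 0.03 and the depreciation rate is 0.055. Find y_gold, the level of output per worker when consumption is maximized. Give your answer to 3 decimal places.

Break-even investment rate: n + δ = 0.03 + 0.055 = 0.085.
Maximizing c = f(k) − (n+δ)·k gives f'(k) = n+δ, i.e. 0.39·2.31·k^(0.39−1) = 0.085, so k_gold = (0.39·2.31/0.085)^(1/0.61) ≈ 47.9458.
Output: y_gold = 2.31·k_gold^0.39 = 2.31·47.9458^0.39 ≈ 10.4497.

y_gold ≈ 10.450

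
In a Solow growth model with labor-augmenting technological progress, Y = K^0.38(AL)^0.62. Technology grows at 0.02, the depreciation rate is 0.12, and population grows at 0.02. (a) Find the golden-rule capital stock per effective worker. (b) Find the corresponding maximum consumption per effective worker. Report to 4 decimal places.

(a) k_gold ≈ 4.0356; (b) c_gold ≈ 1.0535

Capital per effective worker breaks even when investment replaces (n + g + δ)·k; here n + g + δ = 0.16.
At the golden rule the marginal product of capital equals n+g+δ: 0.38·k^(0.38−1) = 0.16. Solving, k_gold = (0.38/0.16)^(1/0.62) ≈ 4.0356.
y_gold = 4.0356^0.38 ≈ 1.6992; c_gold = y_gold − 0.16·k_gold ≈ 1.0535.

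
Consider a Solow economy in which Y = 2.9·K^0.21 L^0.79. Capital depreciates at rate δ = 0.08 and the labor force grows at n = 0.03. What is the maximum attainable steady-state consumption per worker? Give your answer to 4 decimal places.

Capital per worker breaks even when investment replaces (n + δ)·k; here n + δ = 0.11.
At the golden rule the marginal product of capital equals n+δ: 0.21·2.9·k^(0.21−1) = 0.11. Solving, k_gold = (0.21·2.9/0.11)^(1/0.79) ≈ 8.7255.
y_gold = 2.9·8.7255^0.21 ≈ 4.5705.
c_gold = y_gold − (n+δ)·k_gold = 4.5705 − 0.11·8.7255 ≈ 3.6107.

c_gold ≈ 3.6107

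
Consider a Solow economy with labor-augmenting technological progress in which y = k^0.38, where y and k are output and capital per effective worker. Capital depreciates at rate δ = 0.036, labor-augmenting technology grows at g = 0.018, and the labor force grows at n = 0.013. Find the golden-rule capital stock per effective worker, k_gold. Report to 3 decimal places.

k_gold ≈ 16.431

n + g + δ = 0.013 + 0.018 + 0.036 = 0.067.
At the golden rule the marginal product of capital equals n+g+δ: 0.38·k^(0.38−1) = 0.067. Solving, k_gold = (0.38/0.067)^(1/0.62) ≈ 16.4308.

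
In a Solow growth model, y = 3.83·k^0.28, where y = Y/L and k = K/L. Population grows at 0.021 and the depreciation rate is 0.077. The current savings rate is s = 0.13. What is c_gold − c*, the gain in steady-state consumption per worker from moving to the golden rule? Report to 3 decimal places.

Δc ≈ 0.723

n + δ = 0.021 + 0.077 = 0.098.
Current steady state (s = 0.13): k* = (0.13·3.83/0.098)^(1/0.72) ≈ 9.5596, y* = 3.83·9.5596^0.28 ≈ 7.2065, c* = (1−0.13)·7.2065 ≈ 6.2696.
Maximizing c = f(k) − (n+δ)·k gives f'(k) = n+δ, i.e. 0.28·3.83·k^(0.28−1) = 0.098, so k_gold = (0.28·3.83/0.098)^(1/0.72) ≈ 27.7483.
y_gold = 3.83·27.7483^0.28 ≈ 9.7119, c_gold = y_gold − 0.098·k_gold ≈ 6.9926.
Gain: Δc = 6.9926 − 6.2696 ≈ 0.7230.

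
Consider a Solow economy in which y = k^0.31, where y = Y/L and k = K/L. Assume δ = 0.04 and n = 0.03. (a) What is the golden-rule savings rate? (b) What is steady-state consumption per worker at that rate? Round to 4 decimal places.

n + δ = 0.03 + 0.04 = 0.07.
For Cobb-Douglas, s_gold equals capital's share: s_gold = 0.31.
Golden rule sets MPK = n+δ: 0.31·k^(0.31−1) = 0.07, so k_gold = (0.31/0.07)^(1/0.69) ≈ 8.6420.
y_gold = 8.6420^0.31 ≈ 1.9514; c_gold = (1−0.31)·y_gold ≈ 1.3465.

(a) s_gold = 0.3100; (b) c_gold ≈ 1.3465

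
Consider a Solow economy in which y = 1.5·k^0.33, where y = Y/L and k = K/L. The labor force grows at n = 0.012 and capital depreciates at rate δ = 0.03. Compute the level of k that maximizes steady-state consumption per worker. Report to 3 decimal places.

k_gold ≈ 39.723

Break-even investment rate: n + δ = 0.012 + 0.03 = 0.042.
Setting f'(k) = n+δ gives 0.33·1.5·k^(0.33−1) = 0.042, hence k_gold = (0.33·1.5/0.042)^(1/0.67) ≈ 39.7227.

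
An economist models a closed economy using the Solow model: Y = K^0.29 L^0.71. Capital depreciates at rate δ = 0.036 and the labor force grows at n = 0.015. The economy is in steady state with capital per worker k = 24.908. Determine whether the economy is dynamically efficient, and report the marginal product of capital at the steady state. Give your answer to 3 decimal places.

dynamically inefficient; MPK ≈ 0.030

Capital per worker breaks even when investment replaces (n + δ)·k; here n + δ = 0.051.
MPK = 0.29·k^(0.29−1) = 0.29·24.908^(-0.71) ≈ 0.0296.
MPK < 0.051, so the economy is dynamically inefficient (over-saving).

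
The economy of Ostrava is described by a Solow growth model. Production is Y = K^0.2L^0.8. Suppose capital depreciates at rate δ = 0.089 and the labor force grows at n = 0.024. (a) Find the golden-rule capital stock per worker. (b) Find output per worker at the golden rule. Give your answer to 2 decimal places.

(a) k_gold ≈ 2.04; (b) y_gold ≈ 1.15

The effective depreciation rate is n + δ = 0.024 + 0.089 = 0.113.
Setting f'(k) = n+δ gives 0.2·k^(0.2−1) = 0.113, hence k_gold = (0.2/0.113)^(1/0.8) ≈ 2.0415.
y_gold = 2.0415^0.2 ≈ 1.1534.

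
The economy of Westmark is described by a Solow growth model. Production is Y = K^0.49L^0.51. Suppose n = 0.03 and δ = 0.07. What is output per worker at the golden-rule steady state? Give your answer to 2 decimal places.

y_gold ≈ 4.60

The effective depreciation rate is n + δ = 0.03 + 0.07 = 0.1.
Maximizing c = f(k) − (n+δ)·k gives f'(k) = n+δ, i.e. 0.49·k^(0.49−1) = 0.1, so k_gold = (0.49/0.1)^(1/0.51) ≈ 22.5593.
Output: y_gold = k_gold^0.49 = 22.5593^0.49 ≈ 4.6039.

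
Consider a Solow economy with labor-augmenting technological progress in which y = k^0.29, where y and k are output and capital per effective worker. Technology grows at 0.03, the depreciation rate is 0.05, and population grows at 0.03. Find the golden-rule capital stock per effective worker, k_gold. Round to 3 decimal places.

k_gold ≈ 3.917

Capital per effective worker breaks even when investment replaces (n + g + δ)·k; here n + g + δ = 0.11.
Setting f'(k) = n+g+δ gives 0.29·k^(0.29−1) = 0.11, hence k_gold = (0.29/0.11)^(1/0.71) ≈ 3.9171.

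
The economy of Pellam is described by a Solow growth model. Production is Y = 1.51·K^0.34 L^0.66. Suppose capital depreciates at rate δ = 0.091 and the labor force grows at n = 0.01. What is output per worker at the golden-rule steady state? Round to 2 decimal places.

The effective depreciation rate is n + δ = 0.01 + 0.091 = 0.101.
Maximizing c = f(k) − (n+δ)·k gives f'(k) = n+δ, i.e. 0.34·1.51·k^(0.34−1) = 0.101, so k_gold = (0.34·1.51/0.101)^(1/0.66) ≈ 11.7463.
Output: y_gold = 1.51·k_gold^0.34 = 1.51·11.7463^0.34 ≈ 3.4893.

y_gold ≈ 3.49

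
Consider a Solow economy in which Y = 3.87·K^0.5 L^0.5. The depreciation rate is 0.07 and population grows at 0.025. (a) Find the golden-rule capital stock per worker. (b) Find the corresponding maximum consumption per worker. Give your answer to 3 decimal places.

n + δ = 0.025 + 0.07 = 0.095.
Golden rule sets MPK = n+δ: 0.5·3.87·k^(0.5−1) = 0.095, so k_gold = (0.5·3.87/0.095)^(1/0.5) ≈ 414.8726.
y_gold = 3.87·414.8726^0.5 ≈ 78.8258; c_gold = y_gold − 0.095·k_gold ≈ 39.4129.

(a) k_gold ≈ 414.873; (b) c_gold ≈ 39.413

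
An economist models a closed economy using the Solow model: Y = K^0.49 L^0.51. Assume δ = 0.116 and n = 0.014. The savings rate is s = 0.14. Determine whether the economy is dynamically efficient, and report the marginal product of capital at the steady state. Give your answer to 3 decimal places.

The effective depreciation rate is n + δ = 0.014 + 0.116 = 0.13.
Steady-state k*: s·k^0.49 = 0.13·k gives k* = (0.14/0.13)^(1/0.51) ≈ 1.1564.
MPK = 0.49·1.1564^(-0.51) ≈ 0.4550.
MPK > n+δ = 0.13, so the economy is dynamically efficient (under-saving).

dynamically efficient; MPK ≈ 0.455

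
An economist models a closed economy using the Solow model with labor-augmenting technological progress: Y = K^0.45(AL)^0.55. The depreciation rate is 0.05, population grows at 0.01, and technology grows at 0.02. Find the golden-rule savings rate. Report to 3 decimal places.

The effective depreciation rate is n + g + δ = 0.01 + 0.02 + 0.05 = 0.08.
At the golden rule MPK = n+g+δ, and in any Cobb-Douglas steady state s = (n+g+δ)·k/y = MPK·k/y = capital's share 0.45.

s_gold = 0.450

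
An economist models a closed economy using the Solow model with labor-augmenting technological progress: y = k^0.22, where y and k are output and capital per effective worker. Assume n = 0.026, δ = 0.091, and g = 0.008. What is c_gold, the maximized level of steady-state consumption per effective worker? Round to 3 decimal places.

n + g + δ = 0.026 + 0.008 + 0.091 = 0.125.
Maximizing c = f(k) − (n+g+δ)·k gives f'(k) = n+g+δ, i.e. 0.22·k^(0.22−1) = 0.125, so k_gold = (0.22/0.125)^(1/0.78) ≈ 2.0642.
y_gold = 2.0642^0.22 ≈ 1.1729.
c_gold = y_gold − (n+g+δ)·k_gold = 1.1729 − 0.125·2.0642 ≈ 0.9148.

c_gold ≈ 0.915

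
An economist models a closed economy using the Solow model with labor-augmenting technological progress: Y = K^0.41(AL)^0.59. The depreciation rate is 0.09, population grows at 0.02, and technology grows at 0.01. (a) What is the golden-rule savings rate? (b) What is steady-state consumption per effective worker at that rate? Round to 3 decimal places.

Break-even investment rate: n + g + δ = 0.02 + 0.01 + 0.09 = 0.12.
For Cobb-Douglas, s_gold equals capital's share: s_gold = 0.41.
Golden rule sets MPK = n+g+δ: 0.41·k^(0.41−1) = 0.12, so k_gold = (0.41/0.12)^(1/0.59) ≈ 8.0244.
y_gold = 8.0244^0.41 ≈ 2.3486; c_gold = (1−0.41)·y_gold ≈ 1.3857.

(a) s_gold = 0.410; (b) c_gold ≈ 1.386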